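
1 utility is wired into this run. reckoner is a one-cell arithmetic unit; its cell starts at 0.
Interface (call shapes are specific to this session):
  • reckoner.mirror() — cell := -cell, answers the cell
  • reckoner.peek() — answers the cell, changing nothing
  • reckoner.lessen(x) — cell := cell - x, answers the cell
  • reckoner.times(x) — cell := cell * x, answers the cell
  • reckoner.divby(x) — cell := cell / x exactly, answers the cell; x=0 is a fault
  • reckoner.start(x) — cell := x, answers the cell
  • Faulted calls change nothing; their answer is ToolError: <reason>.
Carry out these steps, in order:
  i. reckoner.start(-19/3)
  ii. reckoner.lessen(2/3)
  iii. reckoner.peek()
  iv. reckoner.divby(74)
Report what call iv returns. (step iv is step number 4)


I try reckoner.start(x=-19/3), and see -19/3.
I try reckoner.lessen(x=2/3), giving -7.
I invoke reckoner.peek(), giving -7.
Calling reckoner.divby(x=74), yielding -7/74.

Answer: -7/74


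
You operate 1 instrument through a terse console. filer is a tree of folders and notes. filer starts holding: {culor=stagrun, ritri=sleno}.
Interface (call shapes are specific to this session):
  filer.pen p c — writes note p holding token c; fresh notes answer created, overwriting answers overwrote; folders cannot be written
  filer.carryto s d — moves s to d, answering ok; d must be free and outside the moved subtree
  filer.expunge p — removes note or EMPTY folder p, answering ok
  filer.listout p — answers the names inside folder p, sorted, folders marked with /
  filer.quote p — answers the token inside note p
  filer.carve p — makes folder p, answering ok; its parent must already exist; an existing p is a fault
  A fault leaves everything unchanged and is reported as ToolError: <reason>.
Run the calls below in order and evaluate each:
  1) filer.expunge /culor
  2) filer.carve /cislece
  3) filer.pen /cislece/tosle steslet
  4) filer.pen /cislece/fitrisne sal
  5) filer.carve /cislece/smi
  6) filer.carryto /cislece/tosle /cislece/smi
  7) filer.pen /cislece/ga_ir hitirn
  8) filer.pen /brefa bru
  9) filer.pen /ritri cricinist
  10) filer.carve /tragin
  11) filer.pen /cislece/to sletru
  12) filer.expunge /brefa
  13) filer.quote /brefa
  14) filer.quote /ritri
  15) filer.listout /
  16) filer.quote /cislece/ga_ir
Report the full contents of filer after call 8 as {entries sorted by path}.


! expunge(p='/culor') ~> ok
! carve(p='/cislece') ~> ok
! pen(p='/cislece/tosle', c='steslet') ~> created
! pen(p='/cislece/fitrisne', c='sal') ~> created
! carve(p='/cislece/smi') ~> ok
! carryto(s='/cislece/tosle', d='/cislece/smi') ~> ToolError: exists
! pen(p='/cislece/ga_ir', c='hitirn') ~> created
! pen(p='/brefa', c='bru') ~> created
! pen(p='/ritri', c='cricinist') ~> overwrote
! carve(p='/tragin') ~> ok
! pen(p='/cislece/to', c='sletru') ~> created
! expunge(p='/brefa') ~> ok
! quote(p='/brefa') ~> ToolError: not found
! quote(p='/ritri') ~> cricinist
! listout(p='/') ~> [cislece/, ritri, tragin/]
! quote(p='/cislece/ga_ir') ~> hitirn

Answer: {brefa=bru, cislece/, cislece/fitrisne=sal, cislece/ga_ir=hitirn, cislece/smi/, cislece/tosle=steslet, ritri=sleno}


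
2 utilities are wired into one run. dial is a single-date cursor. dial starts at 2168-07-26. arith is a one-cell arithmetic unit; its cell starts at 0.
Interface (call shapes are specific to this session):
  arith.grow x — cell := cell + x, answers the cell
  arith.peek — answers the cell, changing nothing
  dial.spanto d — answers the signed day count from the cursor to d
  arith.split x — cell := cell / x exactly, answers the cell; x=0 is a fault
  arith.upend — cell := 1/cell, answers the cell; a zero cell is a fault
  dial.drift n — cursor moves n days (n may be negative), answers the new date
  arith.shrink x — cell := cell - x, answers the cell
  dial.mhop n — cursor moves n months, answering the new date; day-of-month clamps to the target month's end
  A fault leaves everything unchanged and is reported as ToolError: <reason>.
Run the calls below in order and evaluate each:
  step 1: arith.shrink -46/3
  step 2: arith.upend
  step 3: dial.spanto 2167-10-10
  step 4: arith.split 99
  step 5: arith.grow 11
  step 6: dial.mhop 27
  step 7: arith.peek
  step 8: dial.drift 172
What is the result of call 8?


Answer: 2171-04-16

Derivation:
% arith.shrink -46/3
[out] 46/3
% arith.upend
[out] 3/46
% dial.spanto 2167-10-10
[out] -290
% arith.split 99
[out] 1/1518
% arith.grow 11
[out] 16699/1518
% dial.mhop 27
[out] 2170-10-26
% arith.peek
[out] 16699/1518
% dial.drift 172
[out] 2171-04-16


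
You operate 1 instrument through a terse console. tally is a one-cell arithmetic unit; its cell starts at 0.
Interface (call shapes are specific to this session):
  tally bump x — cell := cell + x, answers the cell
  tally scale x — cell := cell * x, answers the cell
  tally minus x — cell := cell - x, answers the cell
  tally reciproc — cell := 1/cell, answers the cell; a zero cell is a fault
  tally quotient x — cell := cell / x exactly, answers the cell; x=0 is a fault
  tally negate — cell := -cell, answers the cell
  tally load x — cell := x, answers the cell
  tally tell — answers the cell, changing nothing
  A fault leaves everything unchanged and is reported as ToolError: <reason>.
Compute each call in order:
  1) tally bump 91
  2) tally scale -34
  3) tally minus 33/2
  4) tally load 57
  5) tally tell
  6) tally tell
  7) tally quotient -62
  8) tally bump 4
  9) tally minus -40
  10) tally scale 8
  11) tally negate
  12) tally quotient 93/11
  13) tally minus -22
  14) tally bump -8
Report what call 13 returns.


>> tally bump(x→91)
<< 91
>> tally scale(x→-34)
<< -3094
>> tally minus(x→33/2)
<< -6221/2
>> tally load(x→57)
<< 57
>> tally tell()
<< 57
>> tally tell()
<< 57
>> tally quotient(x→-62)
<< -57/62
>> tally bump(x→4)
<< 191/62
>> tally minus(x→-40)
<< 2671/62
>> tally scale(x→8)
<< 10684/31
>> tally negate()
<< -10684/31
>> tally quotient(x→93/11)
<< -117524/2883
>> tally minus(x→-22)
<< -54098/2883
>> tally bump(x→-8)
<< -77162/2883

Answer: -54098/2883


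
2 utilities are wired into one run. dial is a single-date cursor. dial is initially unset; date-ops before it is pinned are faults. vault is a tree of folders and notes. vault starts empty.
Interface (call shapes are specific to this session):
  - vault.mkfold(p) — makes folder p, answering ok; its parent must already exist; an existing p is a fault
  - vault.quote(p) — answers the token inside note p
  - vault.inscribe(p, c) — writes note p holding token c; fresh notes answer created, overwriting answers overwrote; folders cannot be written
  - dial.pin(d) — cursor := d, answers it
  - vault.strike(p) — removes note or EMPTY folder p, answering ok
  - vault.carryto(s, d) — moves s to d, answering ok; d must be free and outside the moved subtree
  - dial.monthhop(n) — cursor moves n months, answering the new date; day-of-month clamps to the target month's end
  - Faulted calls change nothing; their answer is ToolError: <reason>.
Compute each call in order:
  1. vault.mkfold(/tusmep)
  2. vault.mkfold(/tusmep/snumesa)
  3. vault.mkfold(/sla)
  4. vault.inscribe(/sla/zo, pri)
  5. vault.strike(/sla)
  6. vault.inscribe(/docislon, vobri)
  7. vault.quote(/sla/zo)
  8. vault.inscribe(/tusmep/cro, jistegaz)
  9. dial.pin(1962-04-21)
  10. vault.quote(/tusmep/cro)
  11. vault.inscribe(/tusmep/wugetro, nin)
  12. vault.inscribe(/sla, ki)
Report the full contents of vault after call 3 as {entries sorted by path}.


-- mkfold(p: /tusmep) == ok
-- mkfold(p: /tusmep/snumesa) == ok
-- mkfold(p: /sla) == ok
-- inscribe(p: /sla/zo, c: pri) == created
-- strike(p: /sla) == ToolError: not empty
-- inscribe(p: /docislon, c: vobri) == created
-- quote(p: /sla/zo) == pri
-- inscribe(p: /tusmep/cro, c: jistegaz) == created
-- pin(d: 1962-04-21) == 1962-04-21
-- quote(p: /tusmep/cro) == jistegaz
-- inscribe(p: /tusmep/wugetro, c: nin) == created
-- inscribe(p: /sla, c: ki) == ToolError: is a directory

Answer: {sla/, tusmep/, tusmep/snumesa/}


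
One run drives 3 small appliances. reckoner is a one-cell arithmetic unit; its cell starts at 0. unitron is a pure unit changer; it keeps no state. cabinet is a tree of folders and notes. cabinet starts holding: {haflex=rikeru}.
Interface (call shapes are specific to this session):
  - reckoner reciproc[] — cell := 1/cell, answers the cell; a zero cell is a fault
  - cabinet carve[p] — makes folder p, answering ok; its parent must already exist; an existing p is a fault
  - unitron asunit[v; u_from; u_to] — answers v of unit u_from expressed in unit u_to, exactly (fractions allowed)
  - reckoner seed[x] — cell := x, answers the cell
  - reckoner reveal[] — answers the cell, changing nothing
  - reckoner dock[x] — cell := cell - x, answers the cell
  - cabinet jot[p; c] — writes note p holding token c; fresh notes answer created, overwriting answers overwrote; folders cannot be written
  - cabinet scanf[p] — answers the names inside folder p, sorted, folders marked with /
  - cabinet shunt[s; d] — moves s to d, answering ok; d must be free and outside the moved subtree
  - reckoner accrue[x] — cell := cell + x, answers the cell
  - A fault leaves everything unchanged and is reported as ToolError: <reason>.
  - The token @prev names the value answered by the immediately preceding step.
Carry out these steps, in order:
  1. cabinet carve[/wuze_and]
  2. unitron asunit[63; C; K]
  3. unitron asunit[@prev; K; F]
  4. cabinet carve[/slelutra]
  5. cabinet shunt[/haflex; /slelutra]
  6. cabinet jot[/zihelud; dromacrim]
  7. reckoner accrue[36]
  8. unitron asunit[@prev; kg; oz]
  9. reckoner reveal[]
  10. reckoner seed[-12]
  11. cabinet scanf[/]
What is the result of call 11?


;; cabinet carve(p=/wuze_and) == ok
;; unitron asunit(v=63, u_from=C, u_to=K) == 6723/20
;; unitron asunit(v=@prev, u_from=K, u_to=F) == 727/5
;; cabinet carve(p=/slelutra) == ok
;; cabinet shunt(s=/haflex, d=/slelutra) == ToolError: exists
;; cabinet jot(p=/zihelud, c=dromacrim) == created
;; reckoner accrue(x=36) == 36
;; unitron asunit(v=@prev, u_from=kg, u_to=oz) == 57600000000/45359237
;; reckoner reveal() == 36
;; reckoner seed(x=-12) == -12
;; cabinet scanf(p=/) == [haflex, slelutra/, wuze_and/, zihelud]

Answer: [haflex, slelutra/, wuze_and/, zihelud]


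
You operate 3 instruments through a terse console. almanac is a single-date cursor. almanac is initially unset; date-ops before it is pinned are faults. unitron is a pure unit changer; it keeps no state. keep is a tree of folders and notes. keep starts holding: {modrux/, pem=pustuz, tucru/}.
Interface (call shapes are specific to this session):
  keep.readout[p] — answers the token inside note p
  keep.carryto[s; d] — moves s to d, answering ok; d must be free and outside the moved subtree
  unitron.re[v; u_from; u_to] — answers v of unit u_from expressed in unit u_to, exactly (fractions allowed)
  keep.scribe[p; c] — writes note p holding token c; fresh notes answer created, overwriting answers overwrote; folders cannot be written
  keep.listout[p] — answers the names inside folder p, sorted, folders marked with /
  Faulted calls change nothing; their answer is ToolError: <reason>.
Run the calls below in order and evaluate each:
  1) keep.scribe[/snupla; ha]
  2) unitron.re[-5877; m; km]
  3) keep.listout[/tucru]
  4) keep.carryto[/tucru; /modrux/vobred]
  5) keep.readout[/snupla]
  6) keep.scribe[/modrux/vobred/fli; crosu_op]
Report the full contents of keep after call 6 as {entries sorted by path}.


// keep.scribe(p='/snupla', c='ha') : created
// unitron.re(v='-5877', u_from='m', u_to='km') : -5877/1000
// keep.listout(p='/tucru') : []
// keep.carryto(s='/tucru', d='/modrux/vobred') : ok
// keep.readout(p='/snupla') : ha
// keep.scribe(p='/modrux/vobred/fli', c='crosu_op') : created

Answer: {modrux/, modrux/vobred/, modrux/vobred/fli=crosu_op, pem=pustuz, snupla=ha}


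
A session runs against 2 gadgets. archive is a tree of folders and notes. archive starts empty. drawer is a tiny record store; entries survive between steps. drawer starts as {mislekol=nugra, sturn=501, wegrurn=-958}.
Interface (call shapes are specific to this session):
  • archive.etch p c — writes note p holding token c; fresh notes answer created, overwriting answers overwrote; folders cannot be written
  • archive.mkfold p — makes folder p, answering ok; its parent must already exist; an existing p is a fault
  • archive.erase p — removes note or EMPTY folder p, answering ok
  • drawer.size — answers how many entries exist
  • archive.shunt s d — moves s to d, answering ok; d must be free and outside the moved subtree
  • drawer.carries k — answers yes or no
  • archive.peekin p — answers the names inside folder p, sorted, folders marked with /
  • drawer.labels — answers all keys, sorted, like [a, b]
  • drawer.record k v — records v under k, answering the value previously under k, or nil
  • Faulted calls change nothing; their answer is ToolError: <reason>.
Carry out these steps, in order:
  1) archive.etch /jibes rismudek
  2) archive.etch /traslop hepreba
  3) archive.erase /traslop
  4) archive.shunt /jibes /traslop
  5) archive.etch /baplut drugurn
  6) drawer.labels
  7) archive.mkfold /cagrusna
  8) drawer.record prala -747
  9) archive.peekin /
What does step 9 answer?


I run etch using p→/jibes, c→rismudek, which returns created.
Using etch using p→/traslop, c→hepreba, and get created.
Invoking erase using p→/traslop, and get ok.
Then shunt using s→/jibes, d→/traslop, and see ok.
Then etch using p→/baplut, c→drugurn, giving created.
I call labels(), yielding [mislekol, sturn, wegrurn].
I use mkfold using p→/cagrusna, — result: ok.
Then record using k→prala, v→-747, and see nil.
Then peekin using p→/: [baplut, cagrusna/, traslop].

Answer: [baplut, cagrusna/, traslop]


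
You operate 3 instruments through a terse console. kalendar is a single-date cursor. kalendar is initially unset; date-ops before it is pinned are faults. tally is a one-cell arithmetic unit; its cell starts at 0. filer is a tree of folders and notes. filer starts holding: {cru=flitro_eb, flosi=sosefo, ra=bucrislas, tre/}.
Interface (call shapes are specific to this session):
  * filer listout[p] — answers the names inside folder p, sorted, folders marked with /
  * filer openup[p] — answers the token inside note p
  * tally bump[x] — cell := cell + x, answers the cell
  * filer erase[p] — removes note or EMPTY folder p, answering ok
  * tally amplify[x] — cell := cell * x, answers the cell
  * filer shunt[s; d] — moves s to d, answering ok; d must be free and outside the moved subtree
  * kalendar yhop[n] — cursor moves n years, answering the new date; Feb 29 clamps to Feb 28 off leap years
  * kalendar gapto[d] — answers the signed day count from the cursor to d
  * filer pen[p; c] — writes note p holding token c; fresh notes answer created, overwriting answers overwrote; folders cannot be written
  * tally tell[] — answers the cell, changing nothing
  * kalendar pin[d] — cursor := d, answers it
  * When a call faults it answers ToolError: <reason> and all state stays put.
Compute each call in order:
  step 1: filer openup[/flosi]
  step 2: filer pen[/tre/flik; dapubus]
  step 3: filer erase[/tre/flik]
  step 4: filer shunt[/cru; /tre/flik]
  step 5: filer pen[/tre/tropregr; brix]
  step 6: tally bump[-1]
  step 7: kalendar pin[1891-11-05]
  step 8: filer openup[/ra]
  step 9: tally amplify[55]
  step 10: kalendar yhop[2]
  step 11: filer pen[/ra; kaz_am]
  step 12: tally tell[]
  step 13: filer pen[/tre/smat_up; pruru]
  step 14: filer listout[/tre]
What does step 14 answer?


% filer openup p='/flosi'
:: sosefo
% filer pen p='/tre/flik' c='dapubus'
:: created
% filer erase p='/tre/flik'
:: ok
% filer shunt s='/cru' d='/tre/flik'
:: ok
% filer pen p='/tre/tropregr' c='brix'
:: created
% tally bump x='-1'
:: -1
% kalendar pin d='1891-11-05'
:: 1891-11-05
% filer openup p='/ra'
:: bucrislas
% tally amplify x='55'
:: -55
% kalendar yhop n='2'
:: 1893-11-05
% filer pen p='/ra' c='kaz_am'
:: overwrote
% tally tell
:: -55
% filer pen p='/tre/smat_up' c='pruru'
:: created
% filer listout p='/tre'
:: [flik, smat_up, tropregr]

Answer: [flik, smat_up, tropregr]


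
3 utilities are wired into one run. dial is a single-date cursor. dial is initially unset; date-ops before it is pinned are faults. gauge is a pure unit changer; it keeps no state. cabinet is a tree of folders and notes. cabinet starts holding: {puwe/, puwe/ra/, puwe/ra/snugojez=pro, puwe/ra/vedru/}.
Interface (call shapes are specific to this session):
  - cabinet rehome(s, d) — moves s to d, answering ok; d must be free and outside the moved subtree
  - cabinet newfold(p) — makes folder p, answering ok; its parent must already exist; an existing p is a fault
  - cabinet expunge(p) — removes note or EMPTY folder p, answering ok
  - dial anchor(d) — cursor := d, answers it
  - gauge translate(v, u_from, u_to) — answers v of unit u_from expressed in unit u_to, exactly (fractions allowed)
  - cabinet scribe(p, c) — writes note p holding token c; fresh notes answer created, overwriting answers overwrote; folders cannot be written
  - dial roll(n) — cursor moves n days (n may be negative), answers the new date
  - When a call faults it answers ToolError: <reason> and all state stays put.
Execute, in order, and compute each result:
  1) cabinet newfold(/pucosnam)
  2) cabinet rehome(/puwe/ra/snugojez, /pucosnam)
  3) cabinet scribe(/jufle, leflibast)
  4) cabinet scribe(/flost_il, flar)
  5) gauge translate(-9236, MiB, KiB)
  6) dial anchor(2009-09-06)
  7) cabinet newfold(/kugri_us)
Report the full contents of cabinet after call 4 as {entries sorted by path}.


-> cabinet newfold(p→/pucosnam)
<- ok
-> cabinet rehome(s→/puwe/ra/snugojez, d→/pucosnam)
<- ToolError: exists
-> cabinet scribe(p→/jufle, c→leflibast)
<- created
-> cabinet scribe(p→/flost_il, c→flar)
<- created
-> gauge translate(v→-9236, u_from→MiB, u_to→KiB)
<- -9457664
-> dial anchor(d→2009-09-06)
<- 2009-09-06
-> cabinet newfold(p→/kugri_us)
<- ok

Answer: {flost_il=flar, jufle=leflibast, pucosnam/, puwe/, puwe/ra/, puwe/ra/snugojez=pro, puwe/ra/vedru/}


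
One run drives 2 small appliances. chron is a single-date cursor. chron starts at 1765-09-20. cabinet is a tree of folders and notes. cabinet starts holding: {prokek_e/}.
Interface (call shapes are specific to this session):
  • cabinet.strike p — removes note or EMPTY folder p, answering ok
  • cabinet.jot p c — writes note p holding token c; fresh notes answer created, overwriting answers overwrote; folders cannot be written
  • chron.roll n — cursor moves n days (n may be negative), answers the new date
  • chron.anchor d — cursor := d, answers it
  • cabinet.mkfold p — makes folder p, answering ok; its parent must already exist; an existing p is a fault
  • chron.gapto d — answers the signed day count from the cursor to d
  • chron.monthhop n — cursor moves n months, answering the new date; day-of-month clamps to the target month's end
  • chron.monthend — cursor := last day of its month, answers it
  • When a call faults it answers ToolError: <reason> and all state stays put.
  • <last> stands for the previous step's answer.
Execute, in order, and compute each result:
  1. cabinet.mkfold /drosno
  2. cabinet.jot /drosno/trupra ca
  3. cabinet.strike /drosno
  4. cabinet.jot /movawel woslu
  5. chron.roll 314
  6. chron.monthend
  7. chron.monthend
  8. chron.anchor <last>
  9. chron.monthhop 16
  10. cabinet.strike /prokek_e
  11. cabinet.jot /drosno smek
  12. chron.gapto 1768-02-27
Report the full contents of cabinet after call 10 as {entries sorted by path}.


% cabinet.mkfold(p→/drosno) : ok
% cabinet.jot(p→/drosno/trupra, c→ca) : created
% cabinet.strike(p→/drosno) : ToolError: not empty
% cabinet.jot(p→/movawel, c→woslu) : created
% chron.roll(n→314) : 1766-07-31
% chron.monthend() : 1766-07-31
% chron.monthend() : 1766-07-31
% chron.anchor(d→<last>) : 1766-07-31
% chron.monthhop(n→16) : 1767-11-30
% cabinet.strike(p→/prokek_e) : ok
% cabinet.jot(p→/drosno, c→smek) : ToolError: is a directory
% chron.gapto(d→1768-02-27) : 89

Answer: {drosno/, drosno/trupra=ca, movawel=woslu}


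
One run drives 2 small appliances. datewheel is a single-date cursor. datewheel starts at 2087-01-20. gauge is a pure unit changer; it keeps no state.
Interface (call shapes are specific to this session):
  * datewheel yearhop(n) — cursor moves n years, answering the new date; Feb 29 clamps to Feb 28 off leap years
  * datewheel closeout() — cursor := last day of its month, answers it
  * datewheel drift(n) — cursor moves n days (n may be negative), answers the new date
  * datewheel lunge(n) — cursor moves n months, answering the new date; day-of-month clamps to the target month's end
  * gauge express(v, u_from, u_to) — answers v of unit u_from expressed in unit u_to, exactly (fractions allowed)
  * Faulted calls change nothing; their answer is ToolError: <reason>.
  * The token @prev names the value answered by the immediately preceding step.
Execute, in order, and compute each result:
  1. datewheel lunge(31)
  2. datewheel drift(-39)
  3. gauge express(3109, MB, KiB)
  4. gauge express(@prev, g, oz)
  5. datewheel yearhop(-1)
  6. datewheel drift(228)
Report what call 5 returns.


Answer: 2088-07-12

Derivation:
;; 1. datewheel lunge(n=31) == 2089-08-20
;; 2. datewheel drift(n=-39) == 2089-07-12
;; 3. gauge express(v=3109, u_from=MB, u_to=KiB) == 48578125/16
;; 4. gauge express(v=@prev, u_from=g, u_to=oz) == 4857812500000/45359237
;; 5. datewheel yearhop(n=-1) == 2088-07-12
;; 6. datewheel drift(n=228) == 2089-02-25


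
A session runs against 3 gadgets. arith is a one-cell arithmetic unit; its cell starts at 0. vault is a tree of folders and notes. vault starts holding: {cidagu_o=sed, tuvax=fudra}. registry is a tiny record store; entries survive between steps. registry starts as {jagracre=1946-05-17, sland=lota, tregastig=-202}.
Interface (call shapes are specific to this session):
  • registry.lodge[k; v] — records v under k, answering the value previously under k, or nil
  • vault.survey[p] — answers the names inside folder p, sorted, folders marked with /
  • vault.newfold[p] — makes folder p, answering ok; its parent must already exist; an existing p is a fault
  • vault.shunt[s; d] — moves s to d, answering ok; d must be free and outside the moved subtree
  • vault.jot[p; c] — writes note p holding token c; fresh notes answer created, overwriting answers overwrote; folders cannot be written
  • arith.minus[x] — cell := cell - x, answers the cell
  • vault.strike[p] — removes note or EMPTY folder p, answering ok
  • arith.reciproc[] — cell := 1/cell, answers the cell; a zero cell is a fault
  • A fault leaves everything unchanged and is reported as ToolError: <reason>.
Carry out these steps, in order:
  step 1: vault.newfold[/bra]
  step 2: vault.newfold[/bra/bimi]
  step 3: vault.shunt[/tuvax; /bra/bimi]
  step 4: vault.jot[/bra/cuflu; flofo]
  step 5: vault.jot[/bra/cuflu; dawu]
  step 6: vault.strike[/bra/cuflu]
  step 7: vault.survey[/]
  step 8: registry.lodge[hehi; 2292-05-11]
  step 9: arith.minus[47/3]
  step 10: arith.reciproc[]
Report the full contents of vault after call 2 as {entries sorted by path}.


Answer: {bra/, bra/bimi/, cidagu_o=sed, tuvax=fudra}

Derivation:
>> vault.newfold(p→/bra)
<< ok
>> vault.newfold(p→/bra/bimi)
<< ok
>> vault.shunt(s→/tuvax, d→/bra/bimi)
<< ToolError: exists
>> vault.jot(p→/bra/cuflu, c→flofo)
<< created
>> vault.jot(p→/bra/cuflu, c→dawu)
<< overwrote
>> vault.strike(p→/bra/cuflu)
<< ok
>> vault.survey(p→/)
<< [bra/, cidagu_o, tuvax]
>> registry.lodge(k→hehi, v→2292-05-11)
<< nil
>> arith.minus(x→47/3)
<< -47/3
>> arith.reciproc()
<< -3/47


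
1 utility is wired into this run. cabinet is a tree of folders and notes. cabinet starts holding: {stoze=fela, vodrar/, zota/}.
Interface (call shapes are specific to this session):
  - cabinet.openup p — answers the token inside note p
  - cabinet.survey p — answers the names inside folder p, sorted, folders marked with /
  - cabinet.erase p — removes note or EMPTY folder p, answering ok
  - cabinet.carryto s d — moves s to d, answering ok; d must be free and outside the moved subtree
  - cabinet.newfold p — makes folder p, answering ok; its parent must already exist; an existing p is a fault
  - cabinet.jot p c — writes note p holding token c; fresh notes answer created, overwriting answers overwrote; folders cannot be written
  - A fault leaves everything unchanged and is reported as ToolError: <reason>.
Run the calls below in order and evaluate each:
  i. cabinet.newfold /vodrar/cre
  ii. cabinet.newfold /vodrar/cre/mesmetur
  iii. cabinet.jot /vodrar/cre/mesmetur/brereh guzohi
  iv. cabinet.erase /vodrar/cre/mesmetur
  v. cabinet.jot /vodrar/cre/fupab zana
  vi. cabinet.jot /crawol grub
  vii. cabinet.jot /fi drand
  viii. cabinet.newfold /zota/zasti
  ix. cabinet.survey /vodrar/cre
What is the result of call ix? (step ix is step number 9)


>> cabinet.newfold(p=/vodrar/cre)
<< ok
>> cabinet.newfold(p=/vodrar/cre/mesmetur)
<< ok
>> cabinet.jot(p=/vodrar/cre/mesmetur/brereh, c=guzohi)
<< created
>> cabinet.erase(p=/vodrar/cre/mesmetur)
<< ToolError: not empty
>> cabinet.jot(p=/vodrar/cre/fupab, c=zana)
<< created
>> cabinet.jot(p=/crawol, c=grub)
<< created
>> cabinet.jot(p=/fi, c=drand)
<< created
>> cabinet.newfold(p=/zota/zasti)
<< ok
>> cabinet.survey(p=/vodrar/cre)
<< [fupab, mesmetur/]

Answer: [fupab, mesmetur/]


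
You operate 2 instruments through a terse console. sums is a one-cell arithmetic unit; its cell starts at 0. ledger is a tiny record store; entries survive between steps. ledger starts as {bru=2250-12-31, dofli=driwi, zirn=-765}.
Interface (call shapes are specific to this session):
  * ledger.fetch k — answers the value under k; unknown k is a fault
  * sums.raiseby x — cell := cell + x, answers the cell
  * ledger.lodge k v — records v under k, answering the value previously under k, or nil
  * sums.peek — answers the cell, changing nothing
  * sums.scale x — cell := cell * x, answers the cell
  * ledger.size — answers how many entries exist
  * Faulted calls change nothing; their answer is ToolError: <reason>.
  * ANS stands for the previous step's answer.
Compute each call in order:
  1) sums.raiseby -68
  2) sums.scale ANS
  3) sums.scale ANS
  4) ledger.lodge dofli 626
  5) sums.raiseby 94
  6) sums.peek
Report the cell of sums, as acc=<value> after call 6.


I run raiseby(x=-68), and see -68.
Then scale(x=ANS), yielding 4624.
Next I call scale(x=ANS), giving 21381376.
Calling lodge(k=dofli, v=626), and get driwi.
I try raiseby(x=94), and see 21381470.
I invoke peek: 21381470.

Answer: acc=21381470


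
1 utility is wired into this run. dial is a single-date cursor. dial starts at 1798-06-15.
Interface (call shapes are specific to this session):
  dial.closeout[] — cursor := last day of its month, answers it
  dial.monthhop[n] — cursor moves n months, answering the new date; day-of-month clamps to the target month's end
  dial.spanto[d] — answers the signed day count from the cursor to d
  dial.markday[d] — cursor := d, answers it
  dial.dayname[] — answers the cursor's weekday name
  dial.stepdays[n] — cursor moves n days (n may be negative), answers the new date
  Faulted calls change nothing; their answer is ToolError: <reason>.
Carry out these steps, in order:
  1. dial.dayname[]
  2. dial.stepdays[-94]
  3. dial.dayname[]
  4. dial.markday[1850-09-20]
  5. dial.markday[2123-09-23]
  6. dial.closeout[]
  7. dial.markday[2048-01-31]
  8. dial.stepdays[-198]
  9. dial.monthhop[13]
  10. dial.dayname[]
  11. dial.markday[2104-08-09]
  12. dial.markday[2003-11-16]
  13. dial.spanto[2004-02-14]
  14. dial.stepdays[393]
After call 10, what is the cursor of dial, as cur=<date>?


I try dial.dayname, and get Friday.
I try dial.stepdays using n='-94', → 1798-03-13.
Calling dial.dayname: Tuesday.
Calling dial.markday using d='1850-09-20', and see 1850-09-20.
I call dial.markday using d='2123-09-23', → 2123-09-23.
I call dial.closeout(), and see 2123-09-30.
Using dial.markday using d='2048-01-31', — result: 2048-01-31.
I invoke dial.stepdays using n='-198', giving 2047-07-17.
I run dial.monthhop using n='13', → 2048-08-17.
I invoke dial.dayname, — result: Monday.
Invoking dial.markday using d='2104-08-09', giving 2104-08-09.
I run dial.markday using d='2003-11-16', which returns 2003-11-16.
I invoke dial.spanto using d='2004-02-14', and observe 90.
Invoking dial.stepdays using n='393', — result: 2004-12-13.

Answer: cur=2048-08-17


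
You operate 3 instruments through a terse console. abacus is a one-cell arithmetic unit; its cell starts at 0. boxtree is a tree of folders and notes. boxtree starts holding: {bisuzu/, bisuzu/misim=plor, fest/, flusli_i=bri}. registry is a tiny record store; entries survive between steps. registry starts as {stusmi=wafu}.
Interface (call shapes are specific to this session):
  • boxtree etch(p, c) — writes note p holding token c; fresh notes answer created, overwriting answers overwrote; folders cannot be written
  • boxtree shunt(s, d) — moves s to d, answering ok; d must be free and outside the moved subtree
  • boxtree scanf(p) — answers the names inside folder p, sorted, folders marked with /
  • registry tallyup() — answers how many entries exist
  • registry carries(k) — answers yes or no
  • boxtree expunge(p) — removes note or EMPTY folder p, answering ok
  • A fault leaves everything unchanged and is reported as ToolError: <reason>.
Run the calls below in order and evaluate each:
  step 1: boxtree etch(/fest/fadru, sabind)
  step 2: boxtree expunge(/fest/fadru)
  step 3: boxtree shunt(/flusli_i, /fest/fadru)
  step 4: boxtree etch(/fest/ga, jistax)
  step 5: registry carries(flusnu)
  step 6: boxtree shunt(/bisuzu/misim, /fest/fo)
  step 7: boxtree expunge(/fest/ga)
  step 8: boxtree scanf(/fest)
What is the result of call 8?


[in] boxtree etch p: /fest/fadru c: sabind
:: created
[in] boxtree expunge p: /fest/fadru
:: ok
[in] boxtree shunt s: /flusli_i d: /fest/fadru
:: ok
[in] boxtree etch p: /fest/ga c: jistax
:: created
[in] registry carries k: flusnu
:: no
[in] boxtree shunt s: /bisuzu/misim d: /fest/fo
:: ok
[in] boxtree expunge p: /fest/ga
:: ok
[in] boxtree scanf p: /fest
:: [fadru, fo]

Answer: [fadru, fo]


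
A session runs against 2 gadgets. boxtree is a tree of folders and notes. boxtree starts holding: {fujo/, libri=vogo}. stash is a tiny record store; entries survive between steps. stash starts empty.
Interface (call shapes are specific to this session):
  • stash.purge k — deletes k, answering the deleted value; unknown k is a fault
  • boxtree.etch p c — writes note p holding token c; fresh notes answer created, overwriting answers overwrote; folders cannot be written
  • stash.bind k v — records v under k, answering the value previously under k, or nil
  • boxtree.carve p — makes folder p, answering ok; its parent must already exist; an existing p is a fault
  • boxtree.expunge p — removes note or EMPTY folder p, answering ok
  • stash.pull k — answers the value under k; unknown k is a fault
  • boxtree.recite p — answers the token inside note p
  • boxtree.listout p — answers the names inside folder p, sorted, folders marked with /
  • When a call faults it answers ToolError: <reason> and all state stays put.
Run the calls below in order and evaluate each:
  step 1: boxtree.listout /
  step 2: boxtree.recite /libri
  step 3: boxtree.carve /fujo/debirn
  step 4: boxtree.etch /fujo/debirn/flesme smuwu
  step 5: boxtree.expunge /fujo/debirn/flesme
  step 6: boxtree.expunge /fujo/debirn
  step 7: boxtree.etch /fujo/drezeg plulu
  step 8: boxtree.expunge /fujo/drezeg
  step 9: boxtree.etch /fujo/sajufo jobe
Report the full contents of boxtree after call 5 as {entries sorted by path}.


Act: listout[/]
Obs: [fujo/, libri]
Act: recite[/libri]
Obs: vogo
Act: carve[/fujo/debirn]
Obs: ok
Act: etch[/fujo/debirn/flesme; smuwu]
Obs: created
Act: expunge[/fujo/debirn/flesme]
Obs: ok
Act: expunge[/fujo/debirn]
Obs: ok
Act: etch[/fujo/drezeg; plulu]
Obs: created
Act: expunge[/fujo/drezeg]
Obs: ok
Act: etch[/fujo/sajufo; jobe]
Obs: created

Answer: {fujo/, fujo/debirn/, libri=vogo}


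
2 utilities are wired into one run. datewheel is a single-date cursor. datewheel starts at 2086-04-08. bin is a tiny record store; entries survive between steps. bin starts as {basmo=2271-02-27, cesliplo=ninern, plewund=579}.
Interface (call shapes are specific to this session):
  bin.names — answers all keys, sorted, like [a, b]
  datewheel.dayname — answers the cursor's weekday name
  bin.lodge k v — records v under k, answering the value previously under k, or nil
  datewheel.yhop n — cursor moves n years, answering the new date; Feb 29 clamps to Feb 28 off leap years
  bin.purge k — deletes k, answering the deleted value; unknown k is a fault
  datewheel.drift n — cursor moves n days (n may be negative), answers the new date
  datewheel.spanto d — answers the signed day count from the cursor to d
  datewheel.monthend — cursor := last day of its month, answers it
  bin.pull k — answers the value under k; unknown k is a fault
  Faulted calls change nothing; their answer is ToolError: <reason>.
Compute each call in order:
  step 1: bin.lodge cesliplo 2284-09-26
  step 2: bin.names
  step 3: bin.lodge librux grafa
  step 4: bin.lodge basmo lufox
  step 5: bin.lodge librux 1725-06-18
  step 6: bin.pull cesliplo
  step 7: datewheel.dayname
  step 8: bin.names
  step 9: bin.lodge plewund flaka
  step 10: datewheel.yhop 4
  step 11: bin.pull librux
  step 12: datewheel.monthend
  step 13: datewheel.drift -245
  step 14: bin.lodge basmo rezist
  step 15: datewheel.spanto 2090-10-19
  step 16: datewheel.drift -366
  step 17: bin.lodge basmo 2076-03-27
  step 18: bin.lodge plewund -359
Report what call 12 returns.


Calling bin.lodge using k: cesliplo, v: 2284-09-26, yielding ninern.
I call bin.names, — result: [basmo, cesliplo, plewund].
Calling bin.lodge using k: librux, v: grafa, which returns nil.
Then bin.lodge using k: basmo, v: lufox, and get 2271-02-27.
Invoking bin.lodge using k: librux, v: 1725-06-18, — result: grafa.
I call bin.pull using k: cesliplo, and get 2284-09-26.
Invoking datewheel.dayname, → Monday.
Invoking bin.names(), giving [basmo, cesliplo, librux, plewund].
I invoke bin.lodge using k: plewund, v: flaka, yielding 579.
Using datewheel.yhop using n: 4, giving 2090-04-08.
I try bin.pull using k: librux, — result: 1725-06-18.
I run datewheel.monthend(), and see 2090-04-30.
I run datewheel.drift using n: -245, — result: 2089-08-28.
Calling bin.lodge using k: basmo, v: rezist, yielding lufox.
Invoking datewheel.spanto using d: 2090-10-19, and see 417.
Next I call datewheel.drift using n: -366, and observe 2088-08-27.
Then bin.lodge using k: basmo, v: 2076-03-27, which returns rezist.
I invoke bin.lodge using k: plewund, v: -359, giving flaka.

Answer: 2090-04-30


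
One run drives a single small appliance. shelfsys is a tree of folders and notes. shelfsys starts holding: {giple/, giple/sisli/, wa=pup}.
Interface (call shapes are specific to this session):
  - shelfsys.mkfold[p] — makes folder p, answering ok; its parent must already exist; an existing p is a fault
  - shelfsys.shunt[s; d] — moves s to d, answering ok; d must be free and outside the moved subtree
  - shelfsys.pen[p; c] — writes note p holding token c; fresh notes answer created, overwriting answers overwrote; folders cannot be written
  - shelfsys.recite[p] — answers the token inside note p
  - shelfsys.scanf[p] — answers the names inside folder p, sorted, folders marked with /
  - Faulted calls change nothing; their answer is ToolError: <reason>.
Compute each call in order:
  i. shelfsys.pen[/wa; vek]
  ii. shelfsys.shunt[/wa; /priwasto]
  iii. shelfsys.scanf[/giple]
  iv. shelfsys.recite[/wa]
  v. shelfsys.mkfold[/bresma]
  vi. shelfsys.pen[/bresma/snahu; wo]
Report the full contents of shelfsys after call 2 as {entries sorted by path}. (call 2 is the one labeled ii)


Invoking shelfsys.pen on p='/wa', c='vek', and see overwrote.
I try shelfsys.shunt on s='/wa', d='/priwasto', yielding ok.
I try shelfsys.scanf on p='/giple', and observe [sisli/].
I call shelfsys.recite on p='/wa': ToolError: not found.
Invoking shelfsys.mkfold on p='/bresma', giving ok.
I run shelfsys.pen on p='/bresma/snahu', c='wo': created.

Answer: {giple/, giple/sisli/, priwasto=vek}


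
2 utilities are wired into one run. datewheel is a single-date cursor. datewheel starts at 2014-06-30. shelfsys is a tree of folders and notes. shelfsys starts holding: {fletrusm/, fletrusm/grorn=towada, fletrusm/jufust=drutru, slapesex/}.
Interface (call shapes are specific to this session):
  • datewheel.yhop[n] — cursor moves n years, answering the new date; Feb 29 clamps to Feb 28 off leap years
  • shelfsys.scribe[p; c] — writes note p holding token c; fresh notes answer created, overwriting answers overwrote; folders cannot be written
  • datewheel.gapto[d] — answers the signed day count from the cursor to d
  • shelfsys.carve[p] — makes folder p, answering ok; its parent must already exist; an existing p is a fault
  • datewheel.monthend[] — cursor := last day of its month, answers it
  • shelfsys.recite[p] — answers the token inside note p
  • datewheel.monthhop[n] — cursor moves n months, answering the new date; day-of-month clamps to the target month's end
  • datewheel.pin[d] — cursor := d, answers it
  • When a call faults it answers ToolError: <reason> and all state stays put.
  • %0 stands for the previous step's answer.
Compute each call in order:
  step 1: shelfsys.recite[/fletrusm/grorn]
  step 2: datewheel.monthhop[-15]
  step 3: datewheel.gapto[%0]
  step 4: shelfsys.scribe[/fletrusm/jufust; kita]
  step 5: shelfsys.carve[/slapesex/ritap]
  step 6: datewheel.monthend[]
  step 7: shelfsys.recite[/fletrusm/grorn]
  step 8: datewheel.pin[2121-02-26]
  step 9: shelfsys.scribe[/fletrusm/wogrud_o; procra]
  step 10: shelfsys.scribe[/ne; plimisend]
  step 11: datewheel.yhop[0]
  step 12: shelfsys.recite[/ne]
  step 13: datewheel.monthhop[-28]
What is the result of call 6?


;; 1. shelfsys.recite(/fletrusm/grorn) == towada
;; 2. datewheel.monthhop(-15) == 2013-03-30
;; 3. datewheel.gapto(%0) == 0
;; 4. shelfsys.scribe(/fletrusm/jufust, kita) == overwrote
;; 5. shelfsys.carve(/slapesex/ritap) == ok
;; 6. datewheel.monthend() == 2013-03-31
;; 7. shelfsys.recite(/fletrusm/grorn) == towada
;; 8. datewheel.pin(2121-02-26) == 2121-02-26
;; 9. shelfsys.scribe(/fletrusm/wogrud_o, procra) == created
;; 10. shelfsys.scribe(/ne, plimisend) == created
;; 11. datewheel.yhop(0) == 2121-02-26
;; 12. shelfsys.recite(/ne) == plimisend
;; 13. datewheel.monthhop(-28) == 2118-10-26

Answer: 2013-03-31


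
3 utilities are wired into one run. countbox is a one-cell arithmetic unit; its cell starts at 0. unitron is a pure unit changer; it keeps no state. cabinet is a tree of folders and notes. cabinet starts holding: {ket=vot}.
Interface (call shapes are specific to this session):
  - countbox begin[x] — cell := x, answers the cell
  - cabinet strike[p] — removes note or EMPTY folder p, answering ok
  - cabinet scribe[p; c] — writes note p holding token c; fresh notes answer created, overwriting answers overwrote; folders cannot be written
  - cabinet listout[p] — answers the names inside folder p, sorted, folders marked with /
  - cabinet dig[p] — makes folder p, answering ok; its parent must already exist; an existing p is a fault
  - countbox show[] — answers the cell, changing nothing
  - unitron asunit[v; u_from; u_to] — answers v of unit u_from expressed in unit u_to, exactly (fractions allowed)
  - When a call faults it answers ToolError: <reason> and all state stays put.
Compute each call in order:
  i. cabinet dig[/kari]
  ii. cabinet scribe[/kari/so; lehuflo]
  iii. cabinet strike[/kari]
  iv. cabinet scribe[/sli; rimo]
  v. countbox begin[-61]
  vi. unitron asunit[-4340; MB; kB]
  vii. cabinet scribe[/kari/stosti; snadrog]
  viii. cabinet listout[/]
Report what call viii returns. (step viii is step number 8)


% 1. cabinet dig(p: /kari) == ok
% 2. cabinet scribe(p: /kari/so, c: lehuflo) == created
% 3. cabinet strike(p: /kari) == ToolError: not empty
% 4. cabinet scribe(p: /sli, c: rimo) == created
% 5. countbox begin(x: -61) == -61
% 6. unitron asunit(v: -4340, u_from: MB, u_to: kB) == -4340000
% 7. cabinet scribe(p: /kari/stosti, c: snadrog) == created
% 8. cabinet listout(p: /) == [kari/, ket, sli]

Answer: [kari/, ket, sli]
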